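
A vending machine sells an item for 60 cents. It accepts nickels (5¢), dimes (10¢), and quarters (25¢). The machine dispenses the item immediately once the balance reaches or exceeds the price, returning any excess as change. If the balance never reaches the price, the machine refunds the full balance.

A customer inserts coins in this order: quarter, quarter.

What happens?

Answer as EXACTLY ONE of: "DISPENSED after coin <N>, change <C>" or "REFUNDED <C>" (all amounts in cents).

Price: 60¢
Coin 1 (quarter, 25¢): balance = 25¢
Coin 2 (quarter, 25¢): balance = 50¢
All coins inserted, balance 50¢ < price 60¢ → REFUND 50¢

Answer: REFUNDED 50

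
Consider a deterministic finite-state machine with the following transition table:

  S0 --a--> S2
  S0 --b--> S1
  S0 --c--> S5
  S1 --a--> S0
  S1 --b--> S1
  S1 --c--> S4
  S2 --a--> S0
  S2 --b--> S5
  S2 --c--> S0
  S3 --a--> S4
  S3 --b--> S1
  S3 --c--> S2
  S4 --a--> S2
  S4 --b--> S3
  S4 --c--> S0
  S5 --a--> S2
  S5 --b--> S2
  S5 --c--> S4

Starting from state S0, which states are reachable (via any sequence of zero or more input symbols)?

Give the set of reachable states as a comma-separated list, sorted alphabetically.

BFS from S0:
  visit S0: S0--a-->S2 (new), S0--b-->S1 (new), S0--c-->S5 (new)
  visit S2: S2--a-->S0 (seen), S2--b-->S5 (seen), S2--c-->S0 (seen)
  visit S1: S1--a-->S0 (seen), S1--b-->S1 (seen), S1--c-->S4 (new)
  visit S5: S5--a-->S2 (seen), S5--b-->S2 (seen), S5--c-->S4 (seen)
  visit S4: S4--a-->S2 (seen), S4--b-->S3 (new), S4--c-->S0 (seen)
  visit S3: S3--a-->S4 (seen), S3--b-->S1 (seen), S3--c-->S2 (seen)

Answer: S0, S1, S2, S3, S4, S5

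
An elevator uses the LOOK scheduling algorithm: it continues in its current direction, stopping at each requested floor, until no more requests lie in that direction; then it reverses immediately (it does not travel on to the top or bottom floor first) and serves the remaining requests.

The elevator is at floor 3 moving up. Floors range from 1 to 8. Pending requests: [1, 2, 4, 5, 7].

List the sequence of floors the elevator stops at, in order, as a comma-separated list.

Answer: 4, 5, 7, 2, 1

Derivation:
Current: 3, moving UP
Serve above first (ascending): [4, 5, 7]
Then reverse, serve below (descending): [2, 1]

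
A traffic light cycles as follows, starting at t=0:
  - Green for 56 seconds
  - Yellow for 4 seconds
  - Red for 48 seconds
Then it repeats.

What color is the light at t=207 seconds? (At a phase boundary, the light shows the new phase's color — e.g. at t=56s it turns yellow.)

Cycle length = 56 + 4 + 48 = 108s
t = 207, phase_t = 207 mod 108 = 99
99 >= 60 → RED

Answer: red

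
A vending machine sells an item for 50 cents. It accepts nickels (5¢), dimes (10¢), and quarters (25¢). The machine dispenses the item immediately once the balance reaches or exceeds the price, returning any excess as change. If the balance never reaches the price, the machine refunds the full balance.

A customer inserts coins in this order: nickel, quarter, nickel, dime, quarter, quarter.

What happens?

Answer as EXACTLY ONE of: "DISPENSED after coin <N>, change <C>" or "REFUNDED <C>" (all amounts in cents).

Price: 50¢
Coin 1 (nickel, 5¢): balance = 5¢
Coin 2 (quarter, 25¢): balance = 30¢
Coin 3 (nickel, 5¢): balance = 35¢
Coin 4 (dime, 10¢): balance = 45¢
Coin 5 (quarter, 25¢): balance = 70¢
  → balance >= price → DISPENSE, change = 70 - 50 = 20¢

Answer: DISPENSED after coin 5, change 20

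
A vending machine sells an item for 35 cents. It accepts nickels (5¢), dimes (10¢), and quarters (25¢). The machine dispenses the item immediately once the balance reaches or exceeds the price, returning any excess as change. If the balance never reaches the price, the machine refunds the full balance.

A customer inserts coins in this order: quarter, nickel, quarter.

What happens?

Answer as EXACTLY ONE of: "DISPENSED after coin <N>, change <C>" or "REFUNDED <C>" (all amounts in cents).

Price: 35¢
Coin 1 (quarter, 25¢): balance = 25¢
Coin 2 (nickel, 5¢): balance = 30¢
Coin 3 (quarter, 25¢): balance = 55¢
  → balance >= price → DISPENSE, change = 55 - 35 = 20¢

Answer: DISPENSED after coin 3, change 20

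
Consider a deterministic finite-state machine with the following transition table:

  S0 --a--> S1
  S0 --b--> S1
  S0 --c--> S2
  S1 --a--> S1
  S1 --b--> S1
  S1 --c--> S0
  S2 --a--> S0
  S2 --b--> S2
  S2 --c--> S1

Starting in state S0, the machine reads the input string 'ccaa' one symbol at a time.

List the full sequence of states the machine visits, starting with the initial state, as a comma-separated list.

Start: S0
  read 'c': S0 --c--> S2
  read 'c': S2 --c--> S1
  read 'a': S1 --a--> S1
  read 'a': S1 --a--> S1

Answer: S0, S2, S1, S1, S1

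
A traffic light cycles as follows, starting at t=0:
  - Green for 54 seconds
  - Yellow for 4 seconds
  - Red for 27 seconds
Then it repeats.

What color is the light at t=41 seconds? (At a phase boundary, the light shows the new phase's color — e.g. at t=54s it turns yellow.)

Cycle length = 54 + 4 + 27 = 85s
t = 41, phase_t = 41 mod 85 = 41
41 < 54 (green end) → GREEN

Answer: green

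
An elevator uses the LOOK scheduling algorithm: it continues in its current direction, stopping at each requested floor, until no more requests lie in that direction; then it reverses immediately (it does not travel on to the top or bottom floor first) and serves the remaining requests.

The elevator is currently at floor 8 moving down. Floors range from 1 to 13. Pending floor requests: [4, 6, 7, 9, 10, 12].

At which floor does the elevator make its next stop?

Answer: 7

Derivation:
Current floor: 8, direction: down
Requests above: [9, 10, 12]
Requests below: [4, 6, 7]
Moving down and requests lie below → nearest below is max([4, 6, 7]) = 7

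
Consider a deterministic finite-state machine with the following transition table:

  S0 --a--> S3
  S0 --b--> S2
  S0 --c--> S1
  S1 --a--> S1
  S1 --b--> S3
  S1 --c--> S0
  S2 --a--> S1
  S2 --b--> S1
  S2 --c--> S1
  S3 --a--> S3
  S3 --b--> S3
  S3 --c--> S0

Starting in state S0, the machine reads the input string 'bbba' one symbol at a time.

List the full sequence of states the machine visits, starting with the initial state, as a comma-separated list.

Answer: S0, S2, S1, S3, S3

Derivation:
Start: S0
  read 'b': S0 --b--> S2
  read 'b': S2 --b--> S1
  read 'b': S1 --b--> S3
  read 'a': S3 --a--> S3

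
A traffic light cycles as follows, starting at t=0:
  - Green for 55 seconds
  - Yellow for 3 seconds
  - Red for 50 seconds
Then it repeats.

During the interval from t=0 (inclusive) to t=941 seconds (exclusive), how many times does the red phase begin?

Cycle = 55+3+50 = 108s
red phase starts at t = k*108 + 58 for k=0,1,2,...
Need k*108+58 < 941 → k < 8.176
k ∈ {0, ..., 8} → 9 starts

Answer: 9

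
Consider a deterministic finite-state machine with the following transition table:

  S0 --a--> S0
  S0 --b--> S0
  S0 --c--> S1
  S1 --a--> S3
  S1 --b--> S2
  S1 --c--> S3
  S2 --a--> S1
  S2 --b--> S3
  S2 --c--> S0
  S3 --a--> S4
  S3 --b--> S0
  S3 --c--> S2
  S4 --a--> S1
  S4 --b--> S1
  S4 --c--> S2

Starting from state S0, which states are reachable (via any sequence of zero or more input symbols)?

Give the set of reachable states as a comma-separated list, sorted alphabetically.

Answer: S0, S1, S2, S3, S4

Derivation:
BFS from S0:
  visit S0: S0--a-->S0 (seen), S0--b-->S0 (seen), S0--c-->S1 (new)
  visit S1: S1--a-->S3 (new), S1--b-->S2 (new), S1--c-->S3 (seen)
  visit S3: S3--a-->S4 (new), S3--b-->S0 (seen), S3--c-->S2 (seen)
  visit S2: S2--a-->S1 (seen), S2--b-->S3 (seen), S2--c-->S0 (seen)
  visit S4: S4--a-->S1 (seen), S4--b-->S1 (seen), S4--c-->S2 (seen)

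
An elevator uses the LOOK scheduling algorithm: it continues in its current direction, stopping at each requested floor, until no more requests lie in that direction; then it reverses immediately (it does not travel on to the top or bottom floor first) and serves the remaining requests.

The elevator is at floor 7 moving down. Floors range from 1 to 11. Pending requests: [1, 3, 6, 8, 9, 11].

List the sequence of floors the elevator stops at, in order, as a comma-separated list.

Current: 7, moving DOWN
Serve below first (descending): [6, 3, 1]
Then reverse, serve above (ascending): [8, 9, 11]

Answer: 6, 3, 1, 8, 9, 11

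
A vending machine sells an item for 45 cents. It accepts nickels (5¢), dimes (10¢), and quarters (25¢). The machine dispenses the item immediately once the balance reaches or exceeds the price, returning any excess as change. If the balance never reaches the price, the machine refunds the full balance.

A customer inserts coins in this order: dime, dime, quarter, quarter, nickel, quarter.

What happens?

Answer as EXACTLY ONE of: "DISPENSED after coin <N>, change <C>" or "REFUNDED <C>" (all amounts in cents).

Answer: DISPENSED after coin 3, change 0

Derivation:
Price: 45¢
Coin 1 (dime, 10¢): balance = 10¢
Coin 2 (dime, 10¢): balance = 20¢
Coin 3 (quarter, 25¢): balance = 45¢
  → balance >= price → DISPENSE, change = 45 - 45 = 0¢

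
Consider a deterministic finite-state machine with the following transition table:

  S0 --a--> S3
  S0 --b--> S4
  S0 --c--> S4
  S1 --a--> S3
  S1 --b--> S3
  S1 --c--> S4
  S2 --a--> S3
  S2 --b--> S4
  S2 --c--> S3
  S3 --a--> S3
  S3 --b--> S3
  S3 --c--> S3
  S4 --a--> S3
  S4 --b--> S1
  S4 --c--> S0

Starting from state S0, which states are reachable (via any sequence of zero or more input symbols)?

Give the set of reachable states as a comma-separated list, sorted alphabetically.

BFS from S0:
  visit S0: S0--a-->S3 (new), S0--b-->S4 (new), S0--c-->S4 (seen)
  visit S3: S3--a-->S3 (seen), S3--b-->S3 (seen), S3--c-->S3 (seen)
  visit S4: S4--a-->S3 (seen), S4--b-->S1 (new), S4--c-->S0 (seen)
  visit S1: S1--a-->S3 (seen), S1--b-->S3 (seen), S1--c-->S4 (seen)

Answer: S0, S1, S3, S4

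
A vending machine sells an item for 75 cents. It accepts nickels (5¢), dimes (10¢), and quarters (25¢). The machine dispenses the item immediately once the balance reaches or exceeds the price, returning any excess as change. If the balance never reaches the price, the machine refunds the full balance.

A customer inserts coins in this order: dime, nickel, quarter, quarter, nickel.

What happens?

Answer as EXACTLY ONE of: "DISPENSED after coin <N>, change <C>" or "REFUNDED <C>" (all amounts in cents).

Answer: REFUNDED 70

Derivation:
Price: 75¢
Coin 1 (dime, 10¢): balance = 10¢
Coin 2 (nickel, 5¢): balance = 15¢
Coin 3 (quarter, 25¢): balance = 40¢
Coin 4 (quarter, 25¢): balance = 65¢
Coin 5 (nickel, 5¢): balance = 70¢
All coins inserted, balance 70¢ < price 75¢ → REFUND 70¢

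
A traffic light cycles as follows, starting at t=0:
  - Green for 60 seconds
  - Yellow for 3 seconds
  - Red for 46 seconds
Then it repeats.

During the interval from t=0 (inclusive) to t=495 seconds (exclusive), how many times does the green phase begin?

Cycle = 60+3+46 = 109s
green phase starts at t = k*109 + 0 for k=0,1,2,...
Need k*109+0 < 495 → k < 4.541
k ∈ {0, ..., 4} → 5 starts

Answer: 5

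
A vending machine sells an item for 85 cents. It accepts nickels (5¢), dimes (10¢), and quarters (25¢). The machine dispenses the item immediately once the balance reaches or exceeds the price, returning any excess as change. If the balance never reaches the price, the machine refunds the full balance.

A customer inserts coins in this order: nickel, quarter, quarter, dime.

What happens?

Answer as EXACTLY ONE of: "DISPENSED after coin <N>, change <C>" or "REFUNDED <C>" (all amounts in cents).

Price: 85¢
Coin 1 (nickel, 5¢): balance = 5¢
Coin 2 (quarter, 25¢): balance = 30¢
Coin 3 (quarter, 25¢): balance = 55¢
Coin 4 (dime, 10¢): balance = 65¢
All coins inserted, balance 65¢ < price 85¢ → REFUND 65¢

Answer: REFUNDED 65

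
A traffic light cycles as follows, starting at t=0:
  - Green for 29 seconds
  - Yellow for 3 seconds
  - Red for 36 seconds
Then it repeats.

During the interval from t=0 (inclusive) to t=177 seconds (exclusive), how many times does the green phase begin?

Answer: 3

Derivation:
Cycle = 29+3+36 = 68s
green phase starts at t = k*68 + 0 for k=0,1,2,...
Need k*68+0 < 177 → k < 2.603
k ∈ {0, ..., 2} → 3 starts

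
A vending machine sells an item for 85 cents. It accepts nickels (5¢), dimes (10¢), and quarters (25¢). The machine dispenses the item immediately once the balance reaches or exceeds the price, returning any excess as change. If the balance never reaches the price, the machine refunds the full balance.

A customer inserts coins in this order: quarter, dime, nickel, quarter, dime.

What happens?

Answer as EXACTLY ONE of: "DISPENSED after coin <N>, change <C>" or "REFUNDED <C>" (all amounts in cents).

Answer: REFUNDED 75

Derivation:
Price: 85¢
Coin 1 (quarter, 25¢): balance = 25¢
Coin 2 (dime, 10¢): balance = 35¢
Coin 3 (nickel, 5¢): balance = 40¢
Coin 4 (quarter, 25¢): balance = 65¢
Coin 5 (dime, 10¢): balance = 75¢
All coins inserted, balance 75¢ < price 85¢ → REFUND 75¢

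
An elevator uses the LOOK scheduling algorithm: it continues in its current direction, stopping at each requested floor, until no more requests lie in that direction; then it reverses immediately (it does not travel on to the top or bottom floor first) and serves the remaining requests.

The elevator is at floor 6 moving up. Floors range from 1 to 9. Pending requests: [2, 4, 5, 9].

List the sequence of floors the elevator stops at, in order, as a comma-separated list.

Answer: 9, 5, 4, 2

Derivation:
Current: 6, moving UP
Serve above first (ascending): [9]
Then reverse, serve below (descending): [5, 4, 2]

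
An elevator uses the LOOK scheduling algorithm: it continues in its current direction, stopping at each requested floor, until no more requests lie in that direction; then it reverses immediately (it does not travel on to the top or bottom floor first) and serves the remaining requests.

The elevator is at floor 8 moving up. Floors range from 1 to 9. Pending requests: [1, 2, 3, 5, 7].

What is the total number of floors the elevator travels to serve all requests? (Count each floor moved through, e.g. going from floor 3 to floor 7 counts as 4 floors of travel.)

Answer: 7

Derivation:
Start at floor 8 moving up, LOOK stop order: [7, 5, 3, 2, 1]
  8 → 7: |7-8| = 1, total = 1
  7 → 5: |5-7| = 2, total = 3
  5 → 3: |3-5| = 2, total = 5
  3 → 2: |2-3| = 1, total = 6
  2 → 1: |1-2| = 1, total = 7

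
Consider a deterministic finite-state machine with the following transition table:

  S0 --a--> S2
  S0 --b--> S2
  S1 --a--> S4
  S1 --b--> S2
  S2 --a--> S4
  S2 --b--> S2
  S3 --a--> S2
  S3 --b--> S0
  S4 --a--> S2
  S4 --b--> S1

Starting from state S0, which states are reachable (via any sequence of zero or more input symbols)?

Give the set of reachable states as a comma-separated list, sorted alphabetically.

BFS from S0:
  visit S0: S0--a-->S2 (new), S0--b-->S2 (seen)
  visit S2: S2--a-->S4 (new), S2--b-->S2 (seen)
  visit S4: S4--a-->S2 (seen), S4--b-->S1 (new)
  visit S1: S1--a-->S4 (seen), S1--b-->S2 (seen)

Answer: S0, S1, S2, S4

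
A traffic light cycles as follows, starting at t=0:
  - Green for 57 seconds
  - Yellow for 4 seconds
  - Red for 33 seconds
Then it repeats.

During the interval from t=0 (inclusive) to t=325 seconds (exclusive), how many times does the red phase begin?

Cycle = 57+4+33 = 94s
red phase starts at t = k*94 + 61 for k=0,1,2,...
Need k*94+61 < 325 → k < 2.809
k ∈ {0, ..., 2} → 3 starts

Answer: 3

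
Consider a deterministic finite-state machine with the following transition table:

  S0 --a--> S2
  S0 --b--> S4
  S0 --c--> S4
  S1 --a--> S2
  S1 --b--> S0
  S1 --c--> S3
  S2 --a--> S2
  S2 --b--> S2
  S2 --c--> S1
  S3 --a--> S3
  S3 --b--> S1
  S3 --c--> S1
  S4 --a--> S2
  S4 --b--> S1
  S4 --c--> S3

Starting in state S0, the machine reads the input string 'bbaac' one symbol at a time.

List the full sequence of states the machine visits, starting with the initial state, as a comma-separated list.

Answer: S0, S4, S1, S2, S2, S1

Derivation:
Start: S0
  read 'b': S0 --b--> S4
  read 'b': S4 --b--> S1
  read 'a': S1 --a--> S2
  read 'a': S2 --a--> S2
  read 'c': S2 --c--> S1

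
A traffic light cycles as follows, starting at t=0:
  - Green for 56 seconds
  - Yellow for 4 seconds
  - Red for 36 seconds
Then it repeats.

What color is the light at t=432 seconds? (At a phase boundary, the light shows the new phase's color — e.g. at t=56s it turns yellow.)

Answer: green

Derivation:
Cycle length = 56 + 4 + 36 = 96s
t = 432, phase_t = 432 mod 96 = 48
48 < 56 (green end) → GREEN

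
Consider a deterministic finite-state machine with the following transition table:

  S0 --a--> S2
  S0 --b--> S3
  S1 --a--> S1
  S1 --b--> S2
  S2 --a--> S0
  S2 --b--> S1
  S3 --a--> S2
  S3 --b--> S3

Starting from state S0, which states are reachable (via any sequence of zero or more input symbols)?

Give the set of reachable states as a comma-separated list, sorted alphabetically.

Answer: S0, S1, S2, S3

Derivation:
BFS from S0:
  visit S0: S0--a-->S2 (new), S0--b-->S3 (new)
  visit S2: S2--a-->S0 (seen), S2--b-->S1 (new)
  visit S3: S3--a-->S2 (seen), S3--b-->S3 (seen)
  visit S1: S1--a-->S1 (seen), S1--b-->S2 (seen)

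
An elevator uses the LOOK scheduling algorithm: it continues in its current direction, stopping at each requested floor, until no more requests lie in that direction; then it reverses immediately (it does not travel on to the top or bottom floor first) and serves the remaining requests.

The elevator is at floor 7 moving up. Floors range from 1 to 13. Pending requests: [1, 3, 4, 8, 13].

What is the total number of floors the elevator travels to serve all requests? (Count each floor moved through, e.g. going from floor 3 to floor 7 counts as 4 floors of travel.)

Start at floor 7 moving up, LOOK stop order: [8, 13, 4, 3, 1]
  7 → 8: |8-7| = 1, total = 1
  8 → 13: |13-8| = 5, total = 6
  13 → 4: |4-13| = 9, total = 15
  4 → 3: |3-4| = 1, total = 16
  3 → 1: |1-3| = 2, total = 18

Answer: 18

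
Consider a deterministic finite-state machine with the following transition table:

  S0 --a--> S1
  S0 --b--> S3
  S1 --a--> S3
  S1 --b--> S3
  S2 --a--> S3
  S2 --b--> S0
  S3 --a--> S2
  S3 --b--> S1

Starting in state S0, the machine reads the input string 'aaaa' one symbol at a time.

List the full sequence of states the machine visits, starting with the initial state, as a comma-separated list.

Start: S0
  read 'a': S0 --a--> S1
  read 'a': S1 --a--> S3
  read 'a': S3 --a--> S2
  read 'a': S2 --a--> S3

Answer: S0, S1, S3, S2, S3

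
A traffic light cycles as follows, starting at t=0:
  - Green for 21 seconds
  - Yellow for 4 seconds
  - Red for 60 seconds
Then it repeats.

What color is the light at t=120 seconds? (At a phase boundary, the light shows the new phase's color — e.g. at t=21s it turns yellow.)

Answer: red

Derivation:
Cycle length = 21 + 4 + 60 = 85s
t = 120, phase_t = 120 mod 85 = 35
35 >= 25 → RED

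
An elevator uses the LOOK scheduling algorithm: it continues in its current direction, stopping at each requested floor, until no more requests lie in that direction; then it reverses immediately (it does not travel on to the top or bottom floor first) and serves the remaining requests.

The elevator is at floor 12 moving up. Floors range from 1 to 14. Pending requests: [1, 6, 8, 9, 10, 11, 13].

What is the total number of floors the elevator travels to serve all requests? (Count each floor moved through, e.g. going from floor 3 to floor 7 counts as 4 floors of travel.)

Start at floor 12 moving up, LOOK stop order: [13, 11, 10, 9, 8, 6, 1]
  12 → 13: |13-12| = 1, total = 1
  13 → 11: |11-13| = 2, total = 3
  11 → 10: |10-11| = 1, total = 4
  10 → 9: |9-10| = 1, total = 5
  9 → 8: |8-9| = 1, total = 6
  8 → 6: |6-8| = 2, total = 8
  6 → 1: |1-6| = 5, total = 13

Answer: 13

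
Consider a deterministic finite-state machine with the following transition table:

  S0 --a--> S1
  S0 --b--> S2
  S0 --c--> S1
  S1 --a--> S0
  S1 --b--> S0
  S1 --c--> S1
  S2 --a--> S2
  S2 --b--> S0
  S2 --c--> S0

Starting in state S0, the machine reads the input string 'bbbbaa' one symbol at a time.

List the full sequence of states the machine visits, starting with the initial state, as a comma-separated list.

Answer: S0, S2, S0, S2, S0, S1, S0

Derivation:
Start: S0
  read 'b': S0 --b--> S2
  read 'b': S2 --b--> S0
  read 'b': S0 --b--> S2
  read 'b': S2 --b--> S0
  read 'a': S0 --a--> S1
  read 'a': S1 --a--> S0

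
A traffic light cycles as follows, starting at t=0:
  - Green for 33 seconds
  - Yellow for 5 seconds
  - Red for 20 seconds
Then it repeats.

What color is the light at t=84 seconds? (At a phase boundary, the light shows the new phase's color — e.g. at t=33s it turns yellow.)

Cycle length = 33 + 5 + 20 = 58s
t = 84, phase_t = 84 mod 58 = 26
26 < 33 (green end) → GREEN

Answer: green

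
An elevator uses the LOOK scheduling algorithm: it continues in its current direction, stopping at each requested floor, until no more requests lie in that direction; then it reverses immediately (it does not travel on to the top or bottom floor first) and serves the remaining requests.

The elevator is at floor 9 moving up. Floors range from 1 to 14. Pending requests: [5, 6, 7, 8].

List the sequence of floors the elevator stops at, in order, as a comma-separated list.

Answer: 8, 7, 6, 5

Derivation:
Current: 9, moving UP
Serve above first (ascending): []
Then reverse, serve below (descending): [8, 7, 6, 5]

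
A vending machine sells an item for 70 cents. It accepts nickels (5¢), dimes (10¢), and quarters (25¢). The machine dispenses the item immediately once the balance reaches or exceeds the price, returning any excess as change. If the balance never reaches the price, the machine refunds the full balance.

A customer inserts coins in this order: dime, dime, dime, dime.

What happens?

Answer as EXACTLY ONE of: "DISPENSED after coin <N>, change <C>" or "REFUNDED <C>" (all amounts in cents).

Answer: REFUNDED 40

Derivation:
Price: 70¢
Coin 1 (dime, 10¢): balance = 10¢
Coin 2 (dime, 10¢): balance = 20¢
Coin 3 (dime, 10¢): balance = 30¢
Coin 4 (dime, 10¢): balance = 40¢
All coins inserted, balance 40¢ < price 70¢ → REFUND 40¢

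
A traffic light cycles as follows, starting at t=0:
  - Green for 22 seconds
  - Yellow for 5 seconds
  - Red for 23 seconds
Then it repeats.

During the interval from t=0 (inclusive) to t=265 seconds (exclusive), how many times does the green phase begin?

Answer: 6

Derivation:
Cycle = 22+5+23 = 50s
green phase starts at t = k*50 + 0 for k=0,1,2,...
Need k*50+0 < 265 → k < 5.300
k ∈ {0, ..., 5} → 6 starts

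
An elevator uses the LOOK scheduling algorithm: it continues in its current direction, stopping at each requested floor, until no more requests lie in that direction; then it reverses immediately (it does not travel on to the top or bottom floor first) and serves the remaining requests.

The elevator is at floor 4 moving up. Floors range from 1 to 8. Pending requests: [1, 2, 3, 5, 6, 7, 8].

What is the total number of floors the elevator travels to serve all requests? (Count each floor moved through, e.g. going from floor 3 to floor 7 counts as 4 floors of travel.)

Answer: 11

Derivation:
Start at floor 4 moving up, LOOK stop order: [5, 6, 7, 8, 3, 2, 1]
  4 → 5: |5-4| = 1, total = 1
  5 → 6: |6-5| = 1, total = 2
  6 → 7: |7-6| = 1, total = 3
  7 → 8: |8-7| = 1, total = 4
  8 → 3: |3-8| = 5, total = 9
  3 → 2: |2-3| = 1, total = 10
  2 → 1: |1-2| = 1, total = 11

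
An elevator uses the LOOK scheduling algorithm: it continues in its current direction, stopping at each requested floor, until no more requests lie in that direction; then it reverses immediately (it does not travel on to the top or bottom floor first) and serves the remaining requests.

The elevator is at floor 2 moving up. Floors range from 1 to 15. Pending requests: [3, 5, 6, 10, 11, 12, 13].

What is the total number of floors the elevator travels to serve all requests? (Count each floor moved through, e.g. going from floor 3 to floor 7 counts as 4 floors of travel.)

Answer: 11

Derivation:
Start at floor 2 moving up, LOOK stop order: [3, 5, 6, 10, 11, 12, 13]
  2 → 3: |3-2| = 1, total = 1
  3 → 5: |5-3| = 2, total = 3
  5 → 6: |6-5| = 1, total = 4
  6 → 10: |10-6| = 4, total = 8
  10 → 11: |11-10| = 1, total = 9
  11 → 12: |12-11| = 1, total = 10
  12 → 13: |13-12| = 1, total = 11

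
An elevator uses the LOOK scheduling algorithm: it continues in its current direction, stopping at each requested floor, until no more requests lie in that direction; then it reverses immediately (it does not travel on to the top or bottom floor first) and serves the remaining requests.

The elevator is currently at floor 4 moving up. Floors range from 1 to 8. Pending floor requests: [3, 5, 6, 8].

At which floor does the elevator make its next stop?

Current floor: 4, direction: up
Requests above: [5, 6, 8]
Requests below: [3]
Moving up and requests lie above → nearest above is min([5, 6, 8]) = 5

Answer: 5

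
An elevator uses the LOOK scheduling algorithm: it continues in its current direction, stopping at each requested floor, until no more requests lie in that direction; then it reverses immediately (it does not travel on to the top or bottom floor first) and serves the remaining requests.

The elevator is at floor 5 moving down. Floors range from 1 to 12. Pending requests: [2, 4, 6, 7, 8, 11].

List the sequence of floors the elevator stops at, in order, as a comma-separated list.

Current: 5, moving DOWN
Serve below first (descending): [4, 2]
Then reverse, serve above (ascending): [6, 7, 8, 11]

Answer: 4, 2, 6, 7, 8, 11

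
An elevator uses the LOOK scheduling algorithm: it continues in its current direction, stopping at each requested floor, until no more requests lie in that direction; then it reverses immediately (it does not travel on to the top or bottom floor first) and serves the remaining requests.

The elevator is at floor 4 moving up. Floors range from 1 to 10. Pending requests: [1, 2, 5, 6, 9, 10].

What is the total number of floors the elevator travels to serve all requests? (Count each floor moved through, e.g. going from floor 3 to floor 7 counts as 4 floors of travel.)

Answer: 15

Derivation:
Start at floor 4 moving up, LOOK stop order: [5, 6, 9, 10, 2, 1]
  4 → 5: |5-4| = 1, total = 1
  5 → 6: |6-5| = 1, total = 2
  6 → 9: |9-6| = 3, total = 5
  9 → 10: |10-9| = 1, total = 6
  10 → 2: |2-10| = 8, total = 14
  2 → 1: |1-2| = 1, total = 15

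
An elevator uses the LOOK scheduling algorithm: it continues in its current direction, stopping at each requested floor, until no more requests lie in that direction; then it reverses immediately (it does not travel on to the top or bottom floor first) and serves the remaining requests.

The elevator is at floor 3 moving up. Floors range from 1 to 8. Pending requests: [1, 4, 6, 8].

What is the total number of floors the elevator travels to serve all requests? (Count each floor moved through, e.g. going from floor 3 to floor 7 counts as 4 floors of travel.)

Answer: 12

Derivation:
Start at floor 3 moving up, LOOK stop order: [4, 6, 8, 1]
  3 → 4: |4-3| = 1, total = 1
  4 → 6: |6-4| = 2, total = 3
  6 → 8: |8-6| = 2, total = 5
  8 → 1: |1-8| = 7, total = 12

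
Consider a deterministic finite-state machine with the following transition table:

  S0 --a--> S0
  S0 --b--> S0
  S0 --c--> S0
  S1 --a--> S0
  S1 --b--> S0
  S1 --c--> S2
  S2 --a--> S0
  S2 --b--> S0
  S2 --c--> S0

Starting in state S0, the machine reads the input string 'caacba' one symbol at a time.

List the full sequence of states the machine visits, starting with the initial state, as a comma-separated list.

Answer: S0, S0, S0, S0, S0, S0, S0

Derivation:
Start: S0
  read 'c': S0 --c--> S0
  read 'a': S0 --a--> S0
  read 'a': S0 --a--> S0
  read 'c': S0 --c--> S0
  read 'b': S0 --b--> S0
  read 'a': S0 --a--> S0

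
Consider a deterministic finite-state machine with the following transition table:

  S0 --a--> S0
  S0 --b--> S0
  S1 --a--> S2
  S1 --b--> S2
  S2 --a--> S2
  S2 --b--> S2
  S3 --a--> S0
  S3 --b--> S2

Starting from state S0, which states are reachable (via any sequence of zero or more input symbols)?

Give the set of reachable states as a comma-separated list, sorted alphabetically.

BFS from S0:
  visit S0: S0--a-->S0 (seen), S0--b-->S0 (seen)

Answer: S0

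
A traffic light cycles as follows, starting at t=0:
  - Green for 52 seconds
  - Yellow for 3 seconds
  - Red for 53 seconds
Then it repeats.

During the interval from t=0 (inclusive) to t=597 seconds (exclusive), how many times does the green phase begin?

Answer: 6

Derivation:
Cycle = 52+3+53 = 108s
green phase starts at t = k*108 + 0 for k=0,1,2,...
Need k*108+0 < 597 → k < 5.528
k ∈ {0, ..., 5} → 6 starts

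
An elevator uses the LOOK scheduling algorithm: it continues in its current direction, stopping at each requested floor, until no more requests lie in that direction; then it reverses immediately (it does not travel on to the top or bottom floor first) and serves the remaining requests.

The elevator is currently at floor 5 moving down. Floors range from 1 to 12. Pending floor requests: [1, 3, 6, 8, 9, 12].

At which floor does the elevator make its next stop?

Answer: 3

Derivation:
Current floor: 5, direction: down
Requests above: [6, 8, 9, 12]
Requests below: [1, 3]
Moving down and requests lie below → nearest below is max([1, 3]) = 3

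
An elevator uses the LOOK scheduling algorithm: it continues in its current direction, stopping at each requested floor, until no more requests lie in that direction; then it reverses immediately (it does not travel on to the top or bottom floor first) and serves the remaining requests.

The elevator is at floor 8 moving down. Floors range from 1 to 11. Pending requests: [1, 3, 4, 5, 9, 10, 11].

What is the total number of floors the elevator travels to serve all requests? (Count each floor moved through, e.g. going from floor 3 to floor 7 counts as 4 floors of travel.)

Answer: 17

Derivation:
Start at floor 8 moving down, LOOK stop order: [5, 4, 3, 1, 9, 10, 11]
  8 → 5: |5-8| = 3, total = 3
  5 → 4: |4-5| = 1, total = 4
  4 → 3: |3-4| = 1, total = 5
  3 → 1: |1-3| = 2, total = 7
  1 → 9: |9-1| = 8, total = 15
  9 → 10: |10-9| = 1, total = 16
  10 → 11: |11-10| = 1, total = 17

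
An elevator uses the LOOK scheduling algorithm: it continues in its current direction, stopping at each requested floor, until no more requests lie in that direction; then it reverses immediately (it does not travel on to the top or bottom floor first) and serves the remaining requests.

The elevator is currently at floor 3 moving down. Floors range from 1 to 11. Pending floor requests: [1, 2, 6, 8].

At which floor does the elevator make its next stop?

Answer: 2

Derivation:
Current floor: 3, direction: down
Requests above: [6, 8]
Requests below: [1, 2]
Moving down and requests lie below → nearest below is max([1, 2]) = 2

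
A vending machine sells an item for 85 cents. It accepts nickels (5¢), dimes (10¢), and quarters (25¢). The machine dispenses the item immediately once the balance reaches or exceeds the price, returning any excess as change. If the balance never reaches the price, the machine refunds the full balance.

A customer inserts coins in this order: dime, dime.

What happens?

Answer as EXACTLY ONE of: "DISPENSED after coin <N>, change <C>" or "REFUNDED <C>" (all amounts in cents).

Answer: REFUNDED 20

Derivation:
Price: 85¢
Coin 1 (dime, 10¢): balance = 10¢
Coin 2 (dime, 10¢): balance = 20¢
All coins inserted, balance 20¢ < price 85¢ → REFUND 20¢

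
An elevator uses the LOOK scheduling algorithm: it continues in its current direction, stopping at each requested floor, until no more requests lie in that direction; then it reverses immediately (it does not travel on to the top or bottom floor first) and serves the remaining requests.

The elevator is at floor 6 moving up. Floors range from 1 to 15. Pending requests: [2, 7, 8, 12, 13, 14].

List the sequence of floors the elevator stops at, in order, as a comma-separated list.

Current: 6, moving UP
Serve above first (ascending): [7, 8, 12, 13, 14]
Then reverse, serve below (descending): [2]

Answer: 7, 8, 12, 13, 14, 2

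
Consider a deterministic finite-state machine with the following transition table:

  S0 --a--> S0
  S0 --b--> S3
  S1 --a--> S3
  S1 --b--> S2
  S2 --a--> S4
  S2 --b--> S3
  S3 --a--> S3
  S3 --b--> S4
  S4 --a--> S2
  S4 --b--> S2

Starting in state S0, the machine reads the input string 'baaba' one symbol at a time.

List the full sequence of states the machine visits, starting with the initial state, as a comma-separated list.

Answer: S0, S3, S3, S3, S4, S2

Derivation:
Start: S0
  read 'b': S0 --b--> S3
  read 'a': S3 --a--> S3
  read 'a': S3 --a--> S3
  read 'b': S3 --b--> S4
  read 'a': S4 --a--> S2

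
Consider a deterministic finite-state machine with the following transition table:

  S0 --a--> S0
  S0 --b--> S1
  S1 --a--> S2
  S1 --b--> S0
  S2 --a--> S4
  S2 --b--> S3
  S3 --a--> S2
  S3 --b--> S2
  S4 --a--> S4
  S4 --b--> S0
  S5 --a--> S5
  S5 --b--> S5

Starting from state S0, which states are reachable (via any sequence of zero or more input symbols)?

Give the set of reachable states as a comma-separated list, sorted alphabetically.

BFS from S0:
  visit S0: S0--a-->S0 (seen), S0--b-->S1 (new)
  visit S1: S1--a-->S2 (new), S1--b-->S0 (seen)
  visit S2: S2--a-->S4 (new), S2--b-->S3 (new)
  visit S4: S4--a-->S4 (seen), S4--b-->S0 (seen)
  visit S3: S3--a-->S2 (seen), S3--b-->S2 (seen)

Answer: S0, S1, S2, S3, S4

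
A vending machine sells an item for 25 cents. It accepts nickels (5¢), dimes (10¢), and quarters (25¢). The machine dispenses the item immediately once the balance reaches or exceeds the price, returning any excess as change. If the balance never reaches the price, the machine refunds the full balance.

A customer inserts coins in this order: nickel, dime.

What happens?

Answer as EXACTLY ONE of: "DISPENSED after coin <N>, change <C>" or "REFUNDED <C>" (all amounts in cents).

Price: 25¢
Coin 1 (nickel, 5¢): balance = 5¢
Coin 2 (dime, 10¢): balance = 15¢
All coins inserted, balance 15¢ < price 25¢ → REFUND 15¢

Answer: REFUNDED 15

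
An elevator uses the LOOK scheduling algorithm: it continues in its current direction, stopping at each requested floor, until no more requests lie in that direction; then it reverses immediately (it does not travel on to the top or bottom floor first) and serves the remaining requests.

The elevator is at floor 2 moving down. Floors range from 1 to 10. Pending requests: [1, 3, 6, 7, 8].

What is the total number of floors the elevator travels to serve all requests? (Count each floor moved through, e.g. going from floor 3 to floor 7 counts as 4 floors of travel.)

Start at floor 2 moving down, LOOK stop order: [1, 3, 6, 7, 8]
  2 → 1: |1-2| = 1, total = 1
  1 → 3: |3-1| = 2, total = 3
  3 → 6: |6-3| = 3, total = 6
  6 → 7: |7-6| = 1, total = 7
  7 → 8: |8-7| = 1, total = 8

Answer: 8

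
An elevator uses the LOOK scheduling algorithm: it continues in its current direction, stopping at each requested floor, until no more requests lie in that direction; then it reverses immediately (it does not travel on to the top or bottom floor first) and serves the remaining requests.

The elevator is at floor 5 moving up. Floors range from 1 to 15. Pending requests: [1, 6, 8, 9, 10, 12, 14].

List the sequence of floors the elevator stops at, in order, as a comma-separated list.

Answer: 6, 8, 9, 10, 12, 14, 1

Derivation:
Current: 5, moving UP
Serve above first (ascending): [6, 8, 9, 10, 12, 14]
Then reverse, serve below (descending): [1]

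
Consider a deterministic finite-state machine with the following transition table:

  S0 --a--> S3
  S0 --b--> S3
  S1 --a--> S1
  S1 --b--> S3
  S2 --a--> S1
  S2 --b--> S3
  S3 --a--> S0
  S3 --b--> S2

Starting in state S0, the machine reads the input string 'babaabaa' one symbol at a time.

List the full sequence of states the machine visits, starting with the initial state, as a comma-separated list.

Answer: S0, S3, S0, S3, S0, S3, S2, S1, S1

Derivation:
Start: S0
  read 'b': S0 --b--> S3
  read 'a': S3 --a--> S0
  read 'b': S0 --b--> S3
  read 'a': S3 --a--> S0
  read 'a': S0 --a--> S3
  read 'b': S3 --b--> S2
  read 'a': S2 --a--> S1
  read 'a': S1 --a--> S1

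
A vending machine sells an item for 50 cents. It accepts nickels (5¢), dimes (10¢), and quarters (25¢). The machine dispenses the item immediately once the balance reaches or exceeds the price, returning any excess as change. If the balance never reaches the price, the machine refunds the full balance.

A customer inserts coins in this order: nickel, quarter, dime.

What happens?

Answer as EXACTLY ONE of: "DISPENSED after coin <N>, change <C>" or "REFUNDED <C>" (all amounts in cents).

Price: 50¢
Coin 1 (nickel, 5¢): balance = 5¢
Coin 2 (quarter, 25¢): balance = 30¢
Coin 3 (dime, 10¢): balance = 40¢
All coins inserted, balance 40¢ < price 50¢ → REFUND 40¢

Answer: REFUNDED 40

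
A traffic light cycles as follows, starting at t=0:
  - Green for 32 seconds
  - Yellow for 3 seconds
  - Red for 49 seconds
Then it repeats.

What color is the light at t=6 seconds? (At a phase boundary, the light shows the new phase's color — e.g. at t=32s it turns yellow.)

Answer: green

Derivation:
Cycle length = 32 + 3 + 49 = 84s
t = 6, phase_t = 6 mod 84 = 6
6 < 32 (green end) → GREEN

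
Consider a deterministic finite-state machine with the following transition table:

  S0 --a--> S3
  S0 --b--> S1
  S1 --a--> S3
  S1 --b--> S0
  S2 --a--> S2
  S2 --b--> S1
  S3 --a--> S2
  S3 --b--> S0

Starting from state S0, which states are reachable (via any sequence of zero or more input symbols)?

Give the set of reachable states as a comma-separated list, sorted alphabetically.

BFS from S0:
  visit S0: S0--a-->S3 (new), S0--b-->S1 (new)
  visit S3: S3--a-->S2 (new), S3--b-->S0 (seen)
  visit S1: S1--a-->S3 (seen), S1--b-->S0 (seen)
  visit S2: S2--a-->S2 (seen), S2--b-->S1 (seen)

Answer: S0, S1, S2, S3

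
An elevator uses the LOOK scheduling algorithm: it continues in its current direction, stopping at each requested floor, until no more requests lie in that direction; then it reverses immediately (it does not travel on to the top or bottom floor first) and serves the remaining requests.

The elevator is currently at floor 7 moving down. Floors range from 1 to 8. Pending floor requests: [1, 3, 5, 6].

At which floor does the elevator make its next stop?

Answer: 6

Derivation:
Current floor: 7, direction: down
Requests above: []
Requests below: [1, 3, 5, 6]
Moving down and requests lie below → nearest below is max([1, 3, 5, 6]) = 6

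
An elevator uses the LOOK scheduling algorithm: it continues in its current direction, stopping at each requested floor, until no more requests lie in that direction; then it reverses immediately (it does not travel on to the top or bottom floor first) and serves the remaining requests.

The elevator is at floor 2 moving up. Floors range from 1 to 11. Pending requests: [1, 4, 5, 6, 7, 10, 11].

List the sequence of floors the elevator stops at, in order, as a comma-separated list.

Current: 2, moving UP
Serve above first (ascending): [4, 5, 6, 7, 10, 11]
Then reverse, serve below (descending): [1]

Answer: 4, 5, 6, 7, 10, 11, 1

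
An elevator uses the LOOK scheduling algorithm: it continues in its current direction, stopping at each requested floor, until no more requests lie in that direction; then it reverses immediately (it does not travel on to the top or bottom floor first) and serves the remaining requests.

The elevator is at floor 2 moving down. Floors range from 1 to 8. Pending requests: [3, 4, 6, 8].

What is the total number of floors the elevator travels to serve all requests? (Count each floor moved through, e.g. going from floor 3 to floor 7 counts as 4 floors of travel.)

Start at floor 2 moving down, LOOK stop order: [3, 4, 6, 8]
  2 → 3: |3-2| = 1, total = 1
  3 → 4: |4-3| = 1, total = 2
  4 → 6: |6-4| = 2, total = 4
  6 → 8: |8-6| = 2, total = 6

Answer: 6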